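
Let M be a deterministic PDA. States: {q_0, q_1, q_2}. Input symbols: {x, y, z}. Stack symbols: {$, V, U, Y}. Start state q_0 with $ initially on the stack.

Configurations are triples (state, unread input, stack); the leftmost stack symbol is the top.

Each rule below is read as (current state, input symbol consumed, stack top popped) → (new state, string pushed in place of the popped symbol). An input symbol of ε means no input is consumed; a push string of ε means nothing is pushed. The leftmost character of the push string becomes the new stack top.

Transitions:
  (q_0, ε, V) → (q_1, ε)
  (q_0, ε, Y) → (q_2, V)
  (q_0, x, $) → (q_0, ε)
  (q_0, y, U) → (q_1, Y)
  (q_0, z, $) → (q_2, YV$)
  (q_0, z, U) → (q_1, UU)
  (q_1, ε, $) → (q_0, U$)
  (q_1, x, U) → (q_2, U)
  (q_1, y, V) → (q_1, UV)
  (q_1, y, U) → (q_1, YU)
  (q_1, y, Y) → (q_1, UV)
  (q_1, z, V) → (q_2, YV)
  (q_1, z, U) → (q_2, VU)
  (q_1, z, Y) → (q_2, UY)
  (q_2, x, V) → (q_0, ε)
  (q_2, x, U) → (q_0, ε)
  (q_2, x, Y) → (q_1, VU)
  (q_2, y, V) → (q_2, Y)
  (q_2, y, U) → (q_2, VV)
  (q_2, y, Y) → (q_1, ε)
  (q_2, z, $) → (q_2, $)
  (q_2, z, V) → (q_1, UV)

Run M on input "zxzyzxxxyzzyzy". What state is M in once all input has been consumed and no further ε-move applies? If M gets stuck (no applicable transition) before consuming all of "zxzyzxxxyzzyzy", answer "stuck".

stuck

(q_0, zxzyzxxxyzzyzy, $)
  read z, top $: go to q_2, push YV$ → (q_2, xzyzxxxyzzyzy, YV$)
  read x, top Y: go to q_1, push VU → (q_1, zyzxxxyzzyzy, VUV$)
  read z, top V: go to q_2, push YV → (q_2, yzxxxyzzyzy, YVUV$)
  read y, top Y: go to q_1, push ε → (q_1, zxxxyzzyzy, VUV$)
  read z, top V: go to q_2, push YV → (q_2, xxxyzzyzy, YVUV$)
  read x, top Y: go to q_1, push VU → (q_1, xxyzzyzy, VUVUV$)
No transition for (q_1, x, top V); M blocks with input xxyzzyzy remaining.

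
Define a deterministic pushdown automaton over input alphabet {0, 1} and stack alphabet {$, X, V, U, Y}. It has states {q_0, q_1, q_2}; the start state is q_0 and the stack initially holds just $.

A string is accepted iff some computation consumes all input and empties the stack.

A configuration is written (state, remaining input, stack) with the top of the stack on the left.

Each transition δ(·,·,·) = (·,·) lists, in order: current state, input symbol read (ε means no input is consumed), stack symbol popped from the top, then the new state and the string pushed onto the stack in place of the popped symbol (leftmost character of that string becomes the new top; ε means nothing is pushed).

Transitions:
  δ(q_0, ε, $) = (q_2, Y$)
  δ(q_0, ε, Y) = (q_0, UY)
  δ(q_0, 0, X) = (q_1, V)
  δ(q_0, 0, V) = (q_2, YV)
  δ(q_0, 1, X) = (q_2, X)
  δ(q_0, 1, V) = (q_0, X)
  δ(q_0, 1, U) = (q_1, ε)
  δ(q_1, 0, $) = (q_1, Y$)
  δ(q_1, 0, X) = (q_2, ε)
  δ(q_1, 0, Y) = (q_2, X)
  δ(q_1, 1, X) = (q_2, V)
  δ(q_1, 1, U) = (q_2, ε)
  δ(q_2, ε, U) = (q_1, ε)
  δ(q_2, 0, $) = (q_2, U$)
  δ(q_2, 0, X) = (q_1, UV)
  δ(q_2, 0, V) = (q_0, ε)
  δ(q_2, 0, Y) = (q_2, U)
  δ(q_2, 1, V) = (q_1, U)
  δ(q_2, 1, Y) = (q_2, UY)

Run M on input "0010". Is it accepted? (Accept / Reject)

(q_0, 0010, $)
  ε-move, top $: go to q_2, push Y$ → (q_2, 0010, Y$)
  read 0, top Y: go to q_2, push U → (q_2, 010, U$)
  ε-move, top U: go to q_1, push ε → (q_1, 010, $)
  read 0, top $: go to q_1, push Y$ → (q_1, 10, Y$)
No transition applies at (q_1, 10, Y$); input not fully consumed.

Reject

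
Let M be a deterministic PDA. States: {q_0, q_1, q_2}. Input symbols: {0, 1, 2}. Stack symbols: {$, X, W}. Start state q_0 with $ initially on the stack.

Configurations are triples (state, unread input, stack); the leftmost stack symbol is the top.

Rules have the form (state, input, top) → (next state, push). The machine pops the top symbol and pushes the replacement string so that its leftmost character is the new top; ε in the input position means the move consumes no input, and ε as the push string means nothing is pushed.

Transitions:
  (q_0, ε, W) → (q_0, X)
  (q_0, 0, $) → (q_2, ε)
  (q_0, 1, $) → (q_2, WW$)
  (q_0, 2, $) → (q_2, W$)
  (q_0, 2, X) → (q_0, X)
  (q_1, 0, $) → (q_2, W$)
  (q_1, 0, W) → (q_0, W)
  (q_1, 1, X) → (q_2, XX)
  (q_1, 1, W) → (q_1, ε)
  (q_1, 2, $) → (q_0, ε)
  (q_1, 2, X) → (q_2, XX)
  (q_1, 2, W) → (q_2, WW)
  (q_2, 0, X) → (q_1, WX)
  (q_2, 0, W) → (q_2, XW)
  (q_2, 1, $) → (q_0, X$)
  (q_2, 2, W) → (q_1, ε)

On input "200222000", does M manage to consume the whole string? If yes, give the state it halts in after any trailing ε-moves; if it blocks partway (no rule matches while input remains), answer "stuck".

(q_0, 200222000, $)
  read 2, top $: go to q_2, push W$ → (q_2, 00222000, W$)
  read 0, top W: go to q_2, push XW → (q_2, 0222000, XW$)
  read 0, top X: go to q_1, push WX → (q_1, 222000, WXW$)
  read 2, top W: go to q_2, push WW → (q_2, 22000, WWXW$)
  read 2, top W: go to q_1, push ε → (q_1, 2000, WXW$)
  read 2, top W: go to q_2, push WW → (q_2, 000, WWXW$)
  read 0, top W: go to q_2, push XW → (q_2, 00, XWWXW$)
  read 0, top X: go to q_1, push WX → (q_1, 0, WXWWXW$)
  read 0, top W: go to q_0, push W → (q_0, ε, WXWWXW$)
  ε-move, top W: go to q_0, push X → (q_0, ε, XXWWXW$)
All input consumed; M is in state q_0.

q_0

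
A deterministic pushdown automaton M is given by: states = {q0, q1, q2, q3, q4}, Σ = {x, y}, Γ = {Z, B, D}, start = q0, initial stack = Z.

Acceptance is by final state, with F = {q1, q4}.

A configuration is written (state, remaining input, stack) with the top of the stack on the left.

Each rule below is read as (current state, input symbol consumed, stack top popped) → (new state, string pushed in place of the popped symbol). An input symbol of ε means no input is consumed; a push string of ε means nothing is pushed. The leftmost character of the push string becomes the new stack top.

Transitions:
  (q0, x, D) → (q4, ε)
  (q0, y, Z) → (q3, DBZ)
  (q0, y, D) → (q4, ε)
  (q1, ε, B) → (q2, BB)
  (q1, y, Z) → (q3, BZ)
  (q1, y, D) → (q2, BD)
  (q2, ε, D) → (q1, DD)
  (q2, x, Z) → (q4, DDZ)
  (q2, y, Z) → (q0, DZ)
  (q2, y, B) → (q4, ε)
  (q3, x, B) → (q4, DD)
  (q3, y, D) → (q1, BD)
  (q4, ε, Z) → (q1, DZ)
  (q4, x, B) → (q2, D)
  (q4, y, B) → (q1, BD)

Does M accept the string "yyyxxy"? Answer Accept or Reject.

Reject

(q0, yyyxxy, Z) ⊢ (q3, yyxxy, DBZ) ⊢ (q1, yxxy, BDBZ) ⊢ (q2, yxxy, BBDBZ) ⊢ (q4, xxy, BDBZ) ⊢ (q2, xy, DDBZ) ⊢ (q1, xy, DDDBZ)
No transition applies at (q1, xy, DDDBZ); input not fully consumed.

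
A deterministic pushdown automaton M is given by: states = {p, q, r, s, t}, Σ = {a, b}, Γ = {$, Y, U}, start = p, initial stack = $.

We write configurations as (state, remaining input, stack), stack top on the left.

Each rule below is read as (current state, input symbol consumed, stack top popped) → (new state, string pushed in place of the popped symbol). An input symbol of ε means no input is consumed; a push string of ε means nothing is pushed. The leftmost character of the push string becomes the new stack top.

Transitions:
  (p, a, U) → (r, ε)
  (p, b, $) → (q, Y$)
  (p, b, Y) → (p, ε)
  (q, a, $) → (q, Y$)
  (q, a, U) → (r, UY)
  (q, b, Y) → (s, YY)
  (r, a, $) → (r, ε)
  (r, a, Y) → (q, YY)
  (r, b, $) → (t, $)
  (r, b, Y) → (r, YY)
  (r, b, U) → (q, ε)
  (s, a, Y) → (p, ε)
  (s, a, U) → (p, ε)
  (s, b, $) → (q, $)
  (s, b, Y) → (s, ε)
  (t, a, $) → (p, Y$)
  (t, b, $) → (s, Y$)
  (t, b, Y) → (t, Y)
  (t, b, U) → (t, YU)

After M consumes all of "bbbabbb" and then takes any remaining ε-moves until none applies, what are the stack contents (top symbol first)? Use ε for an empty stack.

(p, bbbabbb, $)
  read b, top $: go to q, push Y$ → (q, bbabbb, Y$)
  read b, top Y: go to s, push YY → (s, babbb, YY$)
  read b, top Y: go to s, push ε → (s, abbb, Y$)
  read a, top Y: go to p, push ε → (p, bbb, $)
  read b, top $: go to q, push Y$ → (q, bb, Y$)
  read b, top Y: go to s, push YY → (s, b, YY$)
  read b, top Y: go to s, push ε → (s, ε, Y$)
All input consumed in state s with stack Y$.

Y$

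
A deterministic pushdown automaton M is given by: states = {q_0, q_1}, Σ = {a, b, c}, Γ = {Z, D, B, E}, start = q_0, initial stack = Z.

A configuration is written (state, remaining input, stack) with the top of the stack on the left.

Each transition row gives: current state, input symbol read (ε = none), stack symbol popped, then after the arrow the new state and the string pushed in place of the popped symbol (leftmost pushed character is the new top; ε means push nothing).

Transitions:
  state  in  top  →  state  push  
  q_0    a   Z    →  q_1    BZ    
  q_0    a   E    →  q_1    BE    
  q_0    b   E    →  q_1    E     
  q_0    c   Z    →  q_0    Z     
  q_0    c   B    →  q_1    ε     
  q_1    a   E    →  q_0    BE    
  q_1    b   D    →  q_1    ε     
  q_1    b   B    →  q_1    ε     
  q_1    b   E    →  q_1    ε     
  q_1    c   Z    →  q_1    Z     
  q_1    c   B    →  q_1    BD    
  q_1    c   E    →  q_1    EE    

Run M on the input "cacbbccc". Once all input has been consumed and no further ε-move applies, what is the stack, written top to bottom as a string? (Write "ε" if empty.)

Z

(q_0, cacbbccc, Z)
  read c, top Z: go to q_0, push Z → (q_0, acbbccc, Z)
  read a, top Z: go to q_1, push BZ → (q_1, cbbccc, BZ)
  read c, top B: go to q_1, push BD → (q_1, bbccc, BDZ)
  read b, top B: go to q_1, push ε → (q_1, bccc, DZ)
  read b, top D: go to q_1, push ε → (q_1, ccc, Z)
  read c, top Z: go to q_1, push Z → (q_1, cc, Z)
  read c, top Z: go to q_1, push Z → (q_1, c, Z)
  read c, top Z: go to q_1, push Z → (q_1, ε, Z)
All input consumed in state q_1 with stack Z.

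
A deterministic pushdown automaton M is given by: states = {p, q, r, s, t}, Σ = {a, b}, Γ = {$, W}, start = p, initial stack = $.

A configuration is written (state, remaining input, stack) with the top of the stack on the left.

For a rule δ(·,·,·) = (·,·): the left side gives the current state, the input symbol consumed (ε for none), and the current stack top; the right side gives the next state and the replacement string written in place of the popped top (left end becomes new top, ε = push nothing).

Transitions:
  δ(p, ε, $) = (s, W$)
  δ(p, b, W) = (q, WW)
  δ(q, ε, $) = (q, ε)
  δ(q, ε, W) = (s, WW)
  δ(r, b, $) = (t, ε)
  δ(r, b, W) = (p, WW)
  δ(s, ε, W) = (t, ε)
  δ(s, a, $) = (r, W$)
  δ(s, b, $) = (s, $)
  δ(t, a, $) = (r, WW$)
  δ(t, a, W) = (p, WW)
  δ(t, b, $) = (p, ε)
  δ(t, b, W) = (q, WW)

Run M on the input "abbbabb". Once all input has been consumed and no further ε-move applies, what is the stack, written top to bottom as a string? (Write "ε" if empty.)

(p, abbbabb, $)
  ε-move, top $: go to s, push W$ → (s, abbbabb, W$)
  ε-move, top W: go to t, push ε → (t, abbbabb, $)
  read a, top $: go to r, push WW$ → (r, bbbabb, WW$)
  read b, top W: go to p, push WW → (p, bbabb, WWW$)
  read b, top W: go to q, push WW → (q, babb, WWWW$)
  ε-move, top W: go to s, push WW → (s, babb, WWWWW$)
  ε-move, top W: go to t, push ε → (t, babb, WWWW$)
  read b, top W: go to q, push WW → (q, abb, WWWWW$)
  ε-move, top W: go to s, push WW → (s, abb, WWWWWW$)
  ε-move, top W: go to t, push ε → (t, abb, WWWWW$)
  read a, top W: go to p, push WW → (p, bb, WWWWWW$)
  read b, top W: go to q, push WW → (q, b, WWWWWWW$)
  ε-move, top W: go to s, push WW → (s, b, WWWWWWWW$)
  ε-move, top W: go to t, push ε → (t, b, WWWWWWW$)
  read b, top W: go to q, push WW → (q, ε, WWWWWWWW$)
  ε-move, top W: go to s, push WW → (s, ε, WWWWWWWWW$)
  ε-move, top W: go to t, push ε → (t, ε, WWWWWWWW$)
All input consumed in state t with stack WWWWWWWW$.

WWWWWWWW$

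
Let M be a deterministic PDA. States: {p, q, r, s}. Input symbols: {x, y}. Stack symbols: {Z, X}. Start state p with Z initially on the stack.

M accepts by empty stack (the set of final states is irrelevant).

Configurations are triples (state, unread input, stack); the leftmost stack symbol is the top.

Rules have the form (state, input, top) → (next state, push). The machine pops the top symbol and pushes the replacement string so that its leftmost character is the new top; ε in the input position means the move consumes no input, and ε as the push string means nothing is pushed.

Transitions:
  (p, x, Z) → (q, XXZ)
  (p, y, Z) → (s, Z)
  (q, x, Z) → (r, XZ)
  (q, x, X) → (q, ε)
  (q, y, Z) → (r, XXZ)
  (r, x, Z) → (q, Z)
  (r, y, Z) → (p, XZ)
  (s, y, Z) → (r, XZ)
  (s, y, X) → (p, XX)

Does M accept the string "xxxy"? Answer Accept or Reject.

Reject

(p, xxxy, Z)
  read x, top Z: go to q, push XXZ → (q, xxy, XXZ)
  read x, top X: go to q, push ε → (q, xy, XZ)
  read x, top X: go to q, push ε → (q, y, Z)
  read y, top Z: go to r, push XXZ → (r, ε, XXZ)
All input consumed; stack is XXZ, not empty, and no further ε-move applies.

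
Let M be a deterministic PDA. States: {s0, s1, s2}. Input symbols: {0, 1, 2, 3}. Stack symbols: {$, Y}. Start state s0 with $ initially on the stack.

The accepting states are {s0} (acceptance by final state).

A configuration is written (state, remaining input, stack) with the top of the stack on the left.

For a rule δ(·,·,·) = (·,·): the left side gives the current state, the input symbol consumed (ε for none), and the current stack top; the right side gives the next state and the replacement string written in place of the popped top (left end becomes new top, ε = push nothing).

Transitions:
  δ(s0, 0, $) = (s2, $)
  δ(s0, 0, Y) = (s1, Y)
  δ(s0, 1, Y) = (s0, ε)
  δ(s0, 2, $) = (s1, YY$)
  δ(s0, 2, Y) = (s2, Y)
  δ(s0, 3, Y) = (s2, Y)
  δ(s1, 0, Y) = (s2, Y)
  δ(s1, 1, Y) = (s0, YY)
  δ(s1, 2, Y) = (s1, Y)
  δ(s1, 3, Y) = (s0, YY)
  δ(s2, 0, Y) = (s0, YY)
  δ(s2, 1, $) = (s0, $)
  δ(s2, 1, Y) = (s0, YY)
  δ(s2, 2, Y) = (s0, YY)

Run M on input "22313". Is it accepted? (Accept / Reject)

(s0, 22313, $)
  read 2, top $: go to s1, push YY$ → (s1, 2313, YY$)
  read 2, top Y: go to s1, push Y → (s1, 313, YY$)
  read 3, top Y: go to s0, push YY → (s0, 13, YYY$)
  read 1, top Y: go to s0, push ε → (s0, 3, YY$)
  read 3, top Y: go to s2, push Y → (s2, ε, YY$)
All input consumed; state s2 ∉ F and no further ε-move applies.

Reject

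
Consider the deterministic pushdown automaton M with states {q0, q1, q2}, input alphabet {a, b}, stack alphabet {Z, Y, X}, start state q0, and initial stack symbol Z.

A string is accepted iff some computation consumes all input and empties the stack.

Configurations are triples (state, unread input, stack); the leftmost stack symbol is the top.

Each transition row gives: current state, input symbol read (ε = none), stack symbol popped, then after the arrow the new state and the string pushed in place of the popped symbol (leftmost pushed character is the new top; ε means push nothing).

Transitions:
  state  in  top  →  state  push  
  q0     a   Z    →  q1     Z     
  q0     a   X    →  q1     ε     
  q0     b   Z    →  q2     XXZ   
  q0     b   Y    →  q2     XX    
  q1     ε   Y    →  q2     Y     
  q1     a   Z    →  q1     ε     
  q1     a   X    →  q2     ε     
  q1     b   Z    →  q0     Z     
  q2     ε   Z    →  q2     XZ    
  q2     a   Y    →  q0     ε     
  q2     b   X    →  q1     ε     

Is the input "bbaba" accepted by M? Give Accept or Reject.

Accept

(q0, bbaba, Z)
  read b, top Z: go to q2, push XXZ → (q2, baba, XXZ)
  read b, top X: go to q1, push ε → (q1, aba, XZ)
  read a, top X: go to q2, push ε → (q2, ba, Z)
  ε-move, top Z: go to q2, push XZ → (q2, ba, XZ)
  read b, top X: go to q1, push ε → (q1, a, Z)
  read a, top Z: go to q1, push ε → (q1, ε, ε)
All input consumed and the stack is empty.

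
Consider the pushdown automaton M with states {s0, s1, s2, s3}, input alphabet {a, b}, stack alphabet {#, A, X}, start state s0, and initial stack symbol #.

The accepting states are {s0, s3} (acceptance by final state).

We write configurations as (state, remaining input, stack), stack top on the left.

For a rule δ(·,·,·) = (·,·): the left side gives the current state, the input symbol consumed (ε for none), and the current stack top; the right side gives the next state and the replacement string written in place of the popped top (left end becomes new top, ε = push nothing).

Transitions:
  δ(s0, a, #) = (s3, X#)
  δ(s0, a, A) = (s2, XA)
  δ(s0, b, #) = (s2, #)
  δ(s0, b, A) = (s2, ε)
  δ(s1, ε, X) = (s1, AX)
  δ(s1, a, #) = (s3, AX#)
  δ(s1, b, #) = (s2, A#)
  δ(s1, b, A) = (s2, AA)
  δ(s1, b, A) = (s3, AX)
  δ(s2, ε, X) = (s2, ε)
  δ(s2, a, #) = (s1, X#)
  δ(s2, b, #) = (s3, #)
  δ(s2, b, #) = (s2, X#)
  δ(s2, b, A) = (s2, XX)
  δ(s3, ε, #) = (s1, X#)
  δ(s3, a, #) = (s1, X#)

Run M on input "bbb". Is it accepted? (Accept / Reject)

One accepting computation: (s0, bbb, #) ⊢ (s2, bb, #) ⊢ (s2, b, X#) ⊢ (s2, b, #) ⊢ (s3, ε, #)
All input consumed and state s3 ∈ F.

Accept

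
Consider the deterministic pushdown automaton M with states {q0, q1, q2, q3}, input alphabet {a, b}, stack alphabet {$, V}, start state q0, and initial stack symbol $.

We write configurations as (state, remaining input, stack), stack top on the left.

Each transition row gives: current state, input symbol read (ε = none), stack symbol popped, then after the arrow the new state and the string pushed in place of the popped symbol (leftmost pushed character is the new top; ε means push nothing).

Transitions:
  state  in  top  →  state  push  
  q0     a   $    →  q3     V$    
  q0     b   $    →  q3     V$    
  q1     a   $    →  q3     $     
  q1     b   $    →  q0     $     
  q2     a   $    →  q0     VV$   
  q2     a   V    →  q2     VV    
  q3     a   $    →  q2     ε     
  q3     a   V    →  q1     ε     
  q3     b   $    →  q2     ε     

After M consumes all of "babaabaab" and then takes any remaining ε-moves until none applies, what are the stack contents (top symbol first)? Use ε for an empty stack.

$

(q0, babaabaab, $)
  read b, top $: go to q3, push V$ → (q3, abaabaab, V$)
  read a, top V: go to q1, push ε → (q1, baabaab, $)
  read b, top $: go to q0, push $ → (q0, aabaab, $)
  read a, top $: go to q3, push V$ → (q3, abaab, V$)
  read a, top V: go to q1, push ε → (q1, baab, $)
  read b, top $: go to q0, push $ → (q0, aab, $)
  read a, top $: go to q3, push V$ → (q3, ab, V$)
  read a, top V: go to q1, push ε → (q1, b, $)
  read b, top $: go to q0, push $ → (q0, ε, $)
All input consumed in state q0 with stack $.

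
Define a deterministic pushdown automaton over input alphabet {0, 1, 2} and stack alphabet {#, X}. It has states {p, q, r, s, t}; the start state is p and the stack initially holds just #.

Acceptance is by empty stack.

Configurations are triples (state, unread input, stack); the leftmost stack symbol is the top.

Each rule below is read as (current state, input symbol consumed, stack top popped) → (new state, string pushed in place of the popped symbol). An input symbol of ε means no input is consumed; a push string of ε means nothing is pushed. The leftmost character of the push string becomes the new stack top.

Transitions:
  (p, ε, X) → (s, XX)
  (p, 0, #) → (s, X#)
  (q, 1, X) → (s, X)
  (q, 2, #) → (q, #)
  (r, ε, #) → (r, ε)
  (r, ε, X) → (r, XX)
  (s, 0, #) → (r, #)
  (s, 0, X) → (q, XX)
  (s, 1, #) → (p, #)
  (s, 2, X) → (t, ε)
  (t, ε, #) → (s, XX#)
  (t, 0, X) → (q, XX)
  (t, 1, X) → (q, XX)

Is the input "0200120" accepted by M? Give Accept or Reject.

Reject

(p, 0200120, #) ⊢ (s, 200120, X#) ⊢ (t, 00120, #) ⊢ (s, 00120, XX#) ⊢ (q, 0120, XXX#)
No transition applies at (q, 0120, XXX#); input not fully consumed.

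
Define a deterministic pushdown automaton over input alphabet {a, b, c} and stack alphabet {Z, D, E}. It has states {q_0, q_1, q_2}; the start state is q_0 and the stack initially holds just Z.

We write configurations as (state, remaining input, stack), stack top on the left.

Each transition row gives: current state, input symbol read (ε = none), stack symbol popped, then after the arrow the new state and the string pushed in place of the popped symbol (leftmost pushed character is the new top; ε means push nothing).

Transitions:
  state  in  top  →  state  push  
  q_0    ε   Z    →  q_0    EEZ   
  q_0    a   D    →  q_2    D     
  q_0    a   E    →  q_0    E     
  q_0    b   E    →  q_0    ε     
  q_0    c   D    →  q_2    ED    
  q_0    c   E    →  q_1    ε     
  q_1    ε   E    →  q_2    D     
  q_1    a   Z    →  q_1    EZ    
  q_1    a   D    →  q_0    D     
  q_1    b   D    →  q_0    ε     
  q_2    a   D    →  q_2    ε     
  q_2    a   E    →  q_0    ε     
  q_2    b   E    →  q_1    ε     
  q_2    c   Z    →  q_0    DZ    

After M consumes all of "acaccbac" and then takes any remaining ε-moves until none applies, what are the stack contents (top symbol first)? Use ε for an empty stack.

(q_0, acaccbac, Z) ⊢ (q_0, acaccbac, EEZ) ⊢ (q_0, caccbac, EEZ) ⊢ (q_1, accbac, EZ) ⊢ (q_2, accbac, DZ) ⊢ (q_2, ccbac, Z) ⊢ (q_0, cbac, DZ) ⊢ (q_2, bac, EDZ) ⊢ (q_1, ac, DZ) ⊢ (q_0, c, DZ) ⊢ (q_2, ε, EDZ)
All input consumed in state q_2 with stack EDZ.

EDZ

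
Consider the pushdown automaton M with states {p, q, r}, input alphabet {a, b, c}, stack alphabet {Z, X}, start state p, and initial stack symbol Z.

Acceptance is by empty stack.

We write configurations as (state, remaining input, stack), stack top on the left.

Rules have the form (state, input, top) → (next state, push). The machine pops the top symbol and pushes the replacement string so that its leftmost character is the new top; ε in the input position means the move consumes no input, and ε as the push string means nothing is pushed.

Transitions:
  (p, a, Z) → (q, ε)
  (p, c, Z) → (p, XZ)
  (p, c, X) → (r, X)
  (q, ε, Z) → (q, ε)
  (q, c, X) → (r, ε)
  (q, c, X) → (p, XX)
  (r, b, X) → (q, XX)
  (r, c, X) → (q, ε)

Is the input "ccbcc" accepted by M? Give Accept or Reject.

One accepting computation: (p, ccbcc, Z) ⊢ (p, cbcc, XZ) ⊢ (r, bcc, XZ) ⊢ (q, cc, XXZ) ⊢ (r, c, XZ) ⊢ (q, ε, Z) ⊢ (q, ε, ε)
All input consumed and the stack is empty.

Accept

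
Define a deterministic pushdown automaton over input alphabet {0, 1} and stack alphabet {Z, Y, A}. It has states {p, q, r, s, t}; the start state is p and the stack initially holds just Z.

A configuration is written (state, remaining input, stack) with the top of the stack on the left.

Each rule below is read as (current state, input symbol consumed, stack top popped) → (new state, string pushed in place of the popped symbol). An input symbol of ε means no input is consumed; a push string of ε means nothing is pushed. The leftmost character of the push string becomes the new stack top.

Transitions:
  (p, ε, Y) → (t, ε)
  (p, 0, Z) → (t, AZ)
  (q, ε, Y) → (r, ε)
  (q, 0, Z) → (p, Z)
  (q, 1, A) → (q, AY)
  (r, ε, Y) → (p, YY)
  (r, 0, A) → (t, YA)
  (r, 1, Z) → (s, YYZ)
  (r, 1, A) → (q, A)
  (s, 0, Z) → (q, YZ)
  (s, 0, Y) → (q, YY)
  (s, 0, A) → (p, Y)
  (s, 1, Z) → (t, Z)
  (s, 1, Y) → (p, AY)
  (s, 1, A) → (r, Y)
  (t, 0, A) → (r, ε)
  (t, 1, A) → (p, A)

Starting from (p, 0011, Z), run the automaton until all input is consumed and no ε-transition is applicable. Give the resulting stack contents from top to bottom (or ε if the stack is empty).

(p, 0011, Z)
  read 0, top Z: go to t, push AZ → (t, 011, AZ)
  read 0, top A: go to r, push ε → (r, 11, Z)
  read 1, top Z: go to s, push YYZ → (s, 1, YYZ)
  read 1, top Y: go to p, push AY → (p, ε, AYYZ)
All input consumed in state p with stack AYYZ.

AYYZ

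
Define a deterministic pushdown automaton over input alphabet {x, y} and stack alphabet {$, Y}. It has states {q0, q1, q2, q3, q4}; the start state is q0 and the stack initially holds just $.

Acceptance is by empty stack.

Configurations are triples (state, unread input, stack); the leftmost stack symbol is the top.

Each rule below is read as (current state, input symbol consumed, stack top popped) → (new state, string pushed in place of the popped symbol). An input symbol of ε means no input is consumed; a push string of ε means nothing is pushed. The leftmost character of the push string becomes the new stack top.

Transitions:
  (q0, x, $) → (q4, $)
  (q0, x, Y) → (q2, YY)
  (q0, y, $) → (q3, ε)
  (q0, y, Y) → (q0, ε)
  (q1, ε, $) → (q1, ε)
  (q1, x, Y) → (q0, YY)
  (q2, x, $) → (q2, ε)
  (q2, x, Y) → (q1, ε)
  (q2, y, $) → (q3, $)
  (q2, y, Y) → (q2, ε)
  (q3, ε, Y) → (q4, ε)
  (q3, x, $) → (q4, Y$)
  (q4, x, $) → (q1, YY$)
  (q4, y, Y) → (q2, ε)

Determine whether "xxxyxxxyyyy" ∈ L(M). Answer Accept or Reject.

Accept

(q0, xxxyxxxyyyy, $)
  read x, top $: go to q4, push $ → (q4, xxyxxxyyyy, $)
  read x, top $: go to q1, push YY$ → (q1, xyxxxyyyy, YY$)
  read x, top Y: go to q0, push YY → (q0, yxxxyyyy, YYY$)
  read y, top Y: go to q0, push ε → (q0, xxxyyyy, YY$)
  read x, top Y: go to q2, push YY → (q2, xxyyyy, YYY$)
  read x, top Y: go to q1, push ε → (q1, xyyyy, YY$)
  read x, top Y: go to q0, push YY → (q0, yyyy, YYY$)
  read y, top Y: go to q0, push ε → (q0, yyy, YY$)
  read y, top Y: go to q0, push ε → (q0, yy, Y$)
  read y, top Y: go to q0, push ε → (q0, y, $)
  read y, top $: go to q3, push ε → (q3, ε, ε)
All input consumed and the stack is empty.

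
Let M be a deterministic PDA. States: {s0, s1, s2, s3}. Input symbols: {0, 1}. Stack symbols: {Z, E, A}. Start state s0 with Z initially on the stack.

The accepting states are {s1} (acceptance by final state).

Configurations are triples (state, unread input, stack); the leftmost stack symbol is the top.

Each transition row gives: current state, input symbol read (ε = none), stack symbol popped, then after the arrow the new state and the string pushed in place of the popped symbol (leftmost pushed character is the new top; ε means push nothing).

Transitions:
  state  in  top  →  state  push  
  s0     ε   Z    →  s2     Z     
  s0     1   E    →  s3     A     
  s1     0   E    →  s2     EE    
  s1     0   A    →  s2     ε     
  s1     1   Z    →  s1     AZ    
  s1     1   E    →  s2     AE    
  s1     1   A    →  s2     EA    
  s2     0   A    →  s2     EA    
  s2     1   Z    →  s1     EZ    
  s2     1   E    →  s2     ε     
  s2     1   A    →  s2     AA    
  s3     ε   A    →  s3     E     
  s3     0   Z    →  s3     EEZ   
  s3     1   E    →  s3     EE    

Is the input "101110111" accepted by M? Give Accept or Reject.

Accept

(s0, 101110111, Z) ⊢ (s2, 101110111, Z) ⊢ (s1, 01110111, EZ) ⊢ (s2, 1110111, EEZ) ⊢ (s2, 110111, EZ) ⊢ (s2, 10111, Z) ⊢ (s1, 0111, EZ) ⊢ (s2, 111, EEZ) ⊢ (s2, 11, EZ) ⊢ (s2, 1, Z) ⊢ (s1, ε, EZ)
All input consumed; state s1 ∈ F.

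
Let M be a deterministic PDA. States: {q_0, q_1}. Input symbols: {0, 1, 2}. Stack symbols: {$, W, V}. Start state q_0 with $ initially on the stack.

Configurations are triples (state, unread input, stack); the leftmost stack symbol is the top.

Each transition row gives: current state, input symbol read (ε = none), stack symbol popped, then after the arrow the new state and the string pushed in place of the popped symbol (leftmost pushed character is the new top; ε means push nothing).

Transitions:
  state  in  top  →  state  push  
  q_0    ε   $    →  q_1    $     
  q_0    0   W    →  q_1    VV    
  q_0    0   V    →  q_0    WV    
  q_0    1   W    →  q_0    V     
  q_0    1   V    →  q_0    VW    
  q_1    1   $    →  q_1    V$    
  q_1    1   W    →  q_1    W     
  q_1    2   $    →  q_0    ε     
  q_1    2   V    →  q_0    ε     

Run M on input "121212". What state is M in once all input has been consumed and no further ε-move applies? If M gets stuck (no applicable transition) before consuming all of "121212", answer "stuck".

(q_0, 121212, $) ⊢ (q_1, 121212, $) ⊢ (q_1, 21212, V$) ⊢ (q_0, 1212, $) ⊢ (q_1, 1212, $) ⊢ (q_1, 212, V$) ⊢ (q_0, 12, $) ⊢ (q_1, 12, $) ⊢ (q_1, 2, V$) ⊢ (q_0, ε, $) ⊢ (q_1, ε, $)
All input consumed; M is in state q_1.

q_1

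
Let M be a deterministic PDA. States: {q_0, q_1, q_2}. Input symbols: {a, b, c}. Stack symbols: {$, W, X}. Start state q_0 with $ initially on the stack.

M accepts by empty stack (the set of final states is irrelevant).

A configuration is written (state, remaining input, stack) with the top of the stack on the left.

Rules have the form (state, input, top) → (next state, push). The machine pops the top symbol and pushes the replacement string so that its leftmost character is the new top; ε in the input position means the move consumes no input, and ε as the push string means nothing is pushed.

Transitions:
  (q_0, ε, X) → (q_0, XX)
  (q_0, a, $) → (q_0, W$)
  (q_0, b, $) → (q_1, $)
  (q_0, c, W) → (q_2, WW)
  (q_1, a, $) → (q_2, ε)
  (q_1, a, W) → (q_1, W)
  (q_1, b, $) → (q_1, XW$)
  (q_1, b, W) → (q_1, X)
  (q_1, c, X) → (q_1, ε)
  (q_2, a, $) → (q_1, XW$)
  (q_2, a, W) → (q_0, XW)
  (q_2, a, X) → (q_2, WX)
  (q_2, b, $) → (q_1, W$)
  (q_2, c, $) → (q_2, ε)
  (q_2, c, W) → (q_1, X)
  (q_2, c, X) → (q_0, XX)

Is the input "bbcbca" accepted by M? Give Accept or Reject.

(q_0, bbcbca, $) ⊢ (q_1, bcbca, $) ⊢ (q_1, cbca, XW$) ⊢ (q_1, bca, W$) ⊢ (q_1, ca, X$) ⊢ (q_1, a, $) ⊢ (q_2, ε, ε)
All input consumed and the stack is empty.

Accept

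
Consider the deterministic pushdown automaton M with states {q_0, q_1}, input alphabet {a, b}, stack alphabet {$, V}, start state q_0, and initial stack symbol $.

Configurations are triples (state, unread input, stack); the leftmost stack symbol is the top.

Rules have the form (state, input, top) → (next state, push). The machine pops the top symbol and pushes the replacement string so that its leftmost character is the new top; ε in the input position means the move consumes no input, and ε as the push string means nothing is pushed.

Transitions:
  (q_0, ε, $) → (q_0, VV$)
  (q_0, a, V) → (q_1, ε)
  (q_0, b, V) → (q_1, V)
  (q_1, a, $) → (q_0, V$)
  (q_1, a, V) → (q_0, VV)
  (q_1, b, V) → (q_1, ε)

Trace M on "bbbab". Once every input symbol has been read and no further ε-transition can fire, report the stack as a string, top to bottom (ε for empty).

V$

(q_0, bbbab, $) ⊢ (q_0, bbbab, VV$) ⊢ (q_1, bbab, VV$) ⊢ (q_1, bab, V$) ⊢ (q_1, ab, $) ⊢ (q_0, b, V$) ⊢ (q_1, ε, V$)
All input consumed in state q_1 with stack V$.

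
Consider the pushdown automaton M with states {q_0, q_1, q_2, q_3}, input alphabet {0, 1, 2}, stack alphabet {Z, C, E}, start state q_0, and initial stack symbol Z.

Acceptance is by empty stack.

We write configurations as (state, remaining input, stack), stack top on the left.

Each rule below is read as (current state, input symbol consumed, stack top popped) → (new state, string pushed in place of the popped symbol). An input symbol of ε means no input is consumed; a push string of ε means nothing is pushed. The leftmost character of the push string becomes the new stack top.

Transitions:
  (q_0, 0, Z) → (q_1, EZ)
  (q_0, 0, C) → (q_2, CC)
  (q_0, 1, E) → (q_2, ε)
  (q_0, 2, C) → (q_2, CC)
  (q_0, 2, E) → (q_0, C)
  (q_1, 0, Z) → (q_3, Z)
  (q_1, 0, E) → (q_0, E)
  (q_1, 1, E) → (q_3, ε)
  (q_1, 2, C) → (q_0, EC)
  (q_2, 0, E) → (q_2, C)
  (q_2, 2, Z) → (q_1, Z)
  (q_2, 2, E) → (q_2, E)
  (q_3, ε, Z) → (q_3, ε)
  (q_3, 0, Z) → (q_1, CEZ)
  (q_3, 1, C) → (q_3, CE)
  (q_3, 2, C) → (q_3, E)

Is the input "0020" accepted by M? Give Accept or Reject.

No computation consumes all input and empties the stack.

Reject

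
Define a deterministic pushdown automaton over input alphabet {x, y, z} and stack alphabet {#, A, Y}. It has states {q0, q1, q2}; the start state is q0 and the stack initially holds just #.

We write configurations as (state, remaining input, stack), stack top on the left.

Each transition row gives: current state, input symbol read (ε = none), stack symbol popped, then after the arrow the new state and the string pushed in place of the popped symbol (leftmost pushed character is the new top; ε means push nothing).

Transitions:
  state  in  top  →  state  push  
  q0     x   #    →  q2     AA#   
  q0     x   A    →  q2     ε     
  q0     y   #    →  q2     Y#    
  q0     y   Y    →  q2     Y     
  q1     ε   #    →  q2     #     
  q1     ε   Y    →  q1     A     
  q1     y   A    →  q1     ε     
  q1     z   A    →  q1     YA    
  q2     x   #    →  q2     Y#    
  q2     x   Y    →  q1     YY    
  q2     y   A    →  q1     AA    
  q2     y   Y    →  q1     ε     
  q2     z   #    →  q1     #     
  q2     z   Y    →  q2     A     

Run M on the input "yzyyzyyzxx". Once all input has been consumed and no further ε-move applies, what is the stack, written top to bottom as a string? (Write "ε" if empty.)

(q0, yzyyzyyzxx, #)
  read y, top #: go to q2, push Y# → (q2, zyyzyyzxx, Y#)
  read z, top Y: go to q2, push A → (q2, yyzyyzxx, A#)
  read y, top A: go to q1, push AA → (q1, yzyyzxx, AA#)
  read y, top A: go to q1, push ε → (q1, zyyzxx, A#)
  read z, top A: go to q1, push YA → (q1, yyzxx, YA#)
  ε-move, top Y: go to q1, push A → (q1, yyzxx, AA#)
  read y, top A: go to q1, push ε → (q1, yzxx, A#)
  read y, top A: go to q1, push ε → (q1, zxx, #)
  ε-move, top #: go to q2, push # → (q2, zxx, #)
  read z, top #: go to q1, push # → (q1, xx, #)
  ε-move, top #: go to q2, push # → (q2, xx, #)
  read x, top #: go to q2, push Y# → (q2, x, Y#)
  read x, top Y: go to q1, push YY → (q1, ε, YY#)
  ε-move, top Y: go to q1, push A → (q1, ε, AY#)
All input consumed in state q1 with stack AY#.

AY#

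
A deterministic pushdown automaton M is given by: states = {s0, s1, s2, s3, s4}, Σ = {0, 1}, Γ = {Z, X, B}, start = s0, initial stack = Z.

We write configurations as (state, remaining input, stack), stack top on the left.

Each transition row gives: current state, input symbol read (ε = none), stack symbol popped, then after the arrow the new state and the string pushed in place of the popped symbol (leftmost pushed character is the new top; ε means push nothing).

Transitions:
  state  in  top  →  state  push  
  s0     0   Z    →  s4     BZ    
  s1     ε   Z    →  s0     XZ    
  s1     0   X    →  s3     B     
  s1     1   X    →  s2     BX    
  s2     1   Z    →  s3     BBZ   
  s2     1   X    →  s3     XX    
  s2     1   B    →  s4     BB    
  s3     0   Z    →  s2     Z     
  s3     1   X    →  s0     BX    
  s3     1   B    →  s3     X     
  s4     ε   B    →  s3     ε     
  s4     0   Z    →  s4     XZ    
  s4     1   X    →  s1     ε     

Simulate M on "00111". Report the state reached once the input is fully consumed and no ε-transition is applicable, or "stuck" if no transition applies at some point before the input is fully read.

s0

(s0, 00111, Z)
  read 0, top Z: go to s4, push BZ → (s4, 0111, BZ)
  ε-move, top B: go to s3, push ε → (s3, 0111, Z)
  read 0, top Z: go to s2, push Z → (s2, 111, Z)
  read 1, top Z: go to s3, push BBZ → (s3, 11, BBZ)
  read 1, top B: go to s3, push X → (s3, 1, XBZ)
  read 1, top X: go to s0, push BX → (s0, ε, BXBZ)
All input consumed; M is in state s0.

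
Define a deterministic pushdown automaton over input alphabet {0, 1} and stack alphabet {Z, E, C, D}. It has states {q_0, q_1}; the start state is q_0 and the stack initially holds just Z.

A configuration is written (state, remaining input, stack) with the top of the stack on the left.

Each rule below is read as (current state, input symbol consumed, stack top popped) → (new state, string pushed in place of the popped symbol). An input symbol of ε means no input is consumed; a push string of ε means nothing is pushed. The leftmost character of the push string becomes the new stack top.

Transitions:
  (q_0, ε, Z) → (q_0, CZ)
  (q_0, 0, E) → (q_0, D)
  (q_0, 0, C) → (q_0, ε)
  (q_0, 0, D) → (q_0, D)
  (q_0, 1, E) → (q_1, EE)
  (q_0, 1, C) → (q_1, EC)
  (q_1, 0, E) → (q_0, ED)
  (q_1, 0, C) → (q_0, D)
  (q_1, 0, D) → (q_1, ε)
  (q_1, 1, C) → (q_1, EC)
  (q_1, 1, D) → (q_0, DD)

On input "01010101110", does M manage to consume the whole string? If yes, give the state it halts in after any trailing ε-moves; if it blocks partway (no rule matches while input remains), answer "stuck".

stuck

(q_0, 01010101110, Z)
  ε-move, top Z: go to q_0, push CZ → (q_0, 01010101110, CZ)
  read 0, top C: go to q_0, push ε → (q_0, 1010101110, Z)
  ε-move, top Z: go to q_0, push CZ → (q_0, 1010101110, CZ)
  read 1, top C: go to q_1, push EC → (q_1, 010101110, ECZ)
  read 0, top E: go to q_0, push ED → (q_0, 10101110, EDCZ)
  read 1, top E: go to q_1, push EE → (q_1, 0101110, EEDCZ)
  read 0, top E: go to q_0, push ED → (q_0, 101110, EDEDCZ)
  read 1, top E: go to q_1, push EE → (q_1, 01110, EEDEDCZ)
  read 0, top E: go to q_0, push ED → (q_0, 1110, EDEDEDCZ)
  read 1, top E: go to q_1, push EE → (q_1, 110, EEDEDEDCZ)
No transition for (q_1, 1, top E); M blocks with input 110 remaining.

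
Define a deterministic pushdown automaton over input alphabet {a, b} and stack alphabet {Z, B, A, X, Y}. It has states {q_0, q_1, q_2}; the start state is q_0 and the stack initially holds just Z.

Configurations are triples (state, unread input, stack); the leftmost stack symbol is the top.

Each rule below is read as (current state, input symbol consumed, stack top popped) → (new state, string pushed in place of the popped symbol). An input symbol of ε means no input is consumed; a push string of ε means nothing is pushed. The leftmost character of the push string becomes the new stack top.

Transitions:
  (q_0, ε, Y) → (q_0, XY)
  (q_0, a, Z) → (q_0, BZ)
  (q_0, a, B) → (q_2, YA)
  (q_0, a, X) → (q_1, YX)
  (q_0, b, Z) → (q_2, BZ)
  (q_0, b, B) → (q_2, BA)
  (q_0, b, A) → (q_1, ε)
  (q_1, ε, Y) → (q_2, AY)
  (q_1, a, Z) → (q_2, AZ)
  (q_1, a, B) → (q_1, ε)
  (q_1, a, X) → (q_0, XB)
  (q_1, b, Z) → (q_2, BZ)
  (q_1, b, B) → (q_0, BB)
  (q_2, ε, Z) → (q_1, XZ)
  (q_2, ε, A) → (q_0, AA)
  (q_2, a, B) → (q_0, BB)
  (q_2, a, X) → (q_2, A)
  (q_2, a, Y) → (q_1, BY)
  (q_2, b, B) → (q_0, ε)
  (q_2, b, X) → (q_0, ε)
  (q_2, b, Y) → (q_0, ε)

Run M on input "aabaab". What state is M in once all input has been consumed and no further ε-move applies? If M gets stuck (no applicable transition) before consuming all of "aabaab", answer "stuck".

(q_0, aabaab, Z) ⊢ (q_0, abaab, BZ) ⊢ (q_2, baab, YAZ) ⊢ (q_0, aab, AZ)
No transition for (q_0, a, top A); M blocks with input aab remaining.

stuck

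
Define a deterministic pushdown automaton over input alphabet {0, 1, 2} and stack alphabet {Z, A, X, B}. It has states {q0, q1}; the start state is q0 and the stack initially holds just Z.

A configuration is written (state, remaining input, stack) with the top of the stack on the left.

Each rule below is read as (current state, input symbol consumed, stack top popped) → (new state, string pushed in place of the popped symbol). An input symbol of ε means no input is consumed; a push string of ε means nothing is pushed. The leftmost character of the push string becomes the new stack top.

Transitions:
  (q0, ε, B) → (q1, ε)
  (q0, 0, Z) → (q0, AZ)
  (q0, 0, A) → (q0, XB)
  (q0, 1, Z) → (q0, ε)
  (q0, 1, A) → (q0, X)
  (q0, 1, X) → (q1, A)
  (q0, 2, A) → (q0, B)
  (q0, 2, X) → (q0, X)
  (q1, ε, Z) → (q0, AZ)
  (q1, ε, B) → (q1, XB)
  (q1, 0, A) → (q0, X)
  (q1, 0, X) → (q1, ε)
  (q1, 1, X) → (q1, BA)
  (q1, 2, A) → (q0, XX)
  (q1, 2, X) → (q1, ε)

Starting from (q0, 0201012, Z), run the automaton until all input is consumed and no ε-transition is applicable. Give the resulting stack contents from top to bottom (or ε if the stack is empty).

XXBZ

(q0, 0201012, Z)
  read 0, top Z: go to q0, push AZ → (q0, 201012, AZ)
  read 2, top A: go to q0, push B → (q0, 01012, BZ)
  ε-move, top B: go to q1, push ε → (q1, 01012, Z)
  ε-move, top Z: go to q0, push AZ → (q0, 01012, AZ)
  read 0, top A: go to q0, push XB → (q0, 1012, XBZ)
  read 1, top X: go to q1, push A → (q1, 012, ABZ)
  read 0, top A: go to q0, push X → (q0, 12, XBZ)
  read 1, top X: go to q1, push A → (q1, 2, ABZ)
  read 2, top A: go to q0, push XX → (q0, ε, XXBZ)
All input consumed in state q0 with stack XXBZ.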